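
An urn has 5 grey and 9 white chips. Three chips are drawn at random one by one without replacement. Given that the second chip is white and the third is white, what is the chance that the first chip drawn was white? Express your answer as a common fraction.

7/12

P(first=white and the second chip is white and the third is white) = (9/14)·(8/13)·(7/12) = 3/13.
P(E) = Σ over first color = 15/91 + 3/13 = 36/91.
By Bayes, P(first=white | E) = 3/13 / 36/91 = 7/12 ≈ 0.5833.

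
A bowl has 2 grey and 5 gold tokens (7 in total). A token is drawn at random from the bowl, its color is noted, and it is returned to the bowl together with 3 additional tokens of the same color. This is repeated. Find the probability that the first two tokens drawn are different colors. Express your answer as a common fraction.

Either grey then gold, or gold then grey; after the first draw the total is 10.
P = (2/7)·(5/10) + (5/7)·(2/10) = 2/7 ≈ 0.2857.

2/7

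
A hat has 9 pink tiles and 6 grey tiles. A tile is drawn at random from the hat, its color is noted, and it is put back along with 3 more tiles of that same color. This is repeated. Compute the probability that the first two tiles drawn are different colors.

2/5

Either pink then grey, or grey then pink; after the first draw the total is 18.
P = (9/15)·(6/18) + (6/15)·(9/18) = 2/5 ≈ 0.4000.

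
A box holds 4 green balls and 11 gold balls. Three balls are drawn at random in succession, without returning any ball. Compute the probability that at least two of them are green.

Sum the hypergeometric tail for j = 2,…,3 green balls.
Favorable = C(4,2)·C(11,1) + C(4,3)·C(11,0) = 70; total = C(15,3) = 455.
P = 70/455 = 2/13 ≈ 0.1538.

2/13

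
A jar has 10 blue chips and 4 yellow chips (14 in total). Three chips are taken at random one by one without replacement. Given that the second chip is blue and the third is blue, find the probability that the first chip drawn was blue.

2/3

P(first=blue and the second chip is blue and the third is blue) = (10/14)·(9/13)·(8/12) = 30/91.
P(E) = Σ over first color = 30/91 + 15/91 = 45/91.
By Bayes, P(first=blue | E) = 30/91 / 45/91 = 2/3 ≈ 0.6667.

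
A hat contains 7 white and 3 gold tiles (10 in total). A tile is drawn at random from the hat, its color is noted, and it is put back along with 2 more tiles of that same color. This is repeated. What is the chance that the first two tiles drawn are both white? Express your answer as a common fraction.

21/40

After a white draw the hat holds 9 white out of 12.
P = (7/10)·(9/12) = 21/40 ≈ 0.5250.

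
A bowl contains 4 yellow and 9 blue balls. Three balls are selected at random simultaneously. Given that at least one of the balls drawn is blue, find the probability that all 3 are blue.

P(all 3 blue) = C(9,3)/C(13,3) = 42/143; P(at least one blue) = 1 − C(4,3)/C(13,3) = 141/143.
Since 'all 3 blue' ⊆ 'at least one blue', P(all 3 | at least one) = 42/143 / 141/143 = 14/47 ≈ 0.2979.

14/47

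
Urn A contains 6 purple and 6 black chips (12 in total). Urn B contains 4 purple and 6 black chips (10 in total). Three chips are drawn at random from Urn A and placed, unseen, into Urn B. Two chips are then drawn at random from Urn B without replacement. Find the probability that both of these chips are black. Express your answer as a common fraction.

Condition on how many of the transferred chips are black (from Urn A: 6 black of 12; then Urn B has 13 total).
  0 black: C(6,0)C(6,3)/C(12,3) = 1/11; then P = C(6,2)/C(13,2) = 5/26
  1 black: C(6,1)C(6,2)/C(12,3) = 9/22; then P = C(7,2)/C(13,2) = 7/26
  2 black: C(6,2)C(6,1)/C(12,3) = 9/22; then P = C(8,2)/C(13,2) = 14/39
  3 black: C(6,3)C(6,0)/C(12,3) = 1/11; then P = C(9,2)/C(13,2) = 6/13
P(both black) = 181/572 ≈ 0.3164.

181/572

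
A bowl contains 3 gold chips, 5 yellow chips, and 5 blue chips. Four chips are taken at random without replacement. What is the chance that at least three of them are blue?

17/143

Sum the hypergeometric tail for j = 3,…,4 blue chips.
Favorable = C(5,3)·C(8,1) + C(5,4)·C(8,0) = 85; total = C(13,4) = 715.
P = 85/715 = 17/143 ≈ 0.1189.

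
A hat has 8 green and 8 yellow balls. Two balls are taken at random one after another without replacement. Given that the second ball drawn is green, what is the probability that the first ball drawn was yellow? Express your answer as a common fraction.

P(first=yellow and the second ball drawn is green) = (8/16)·(8/15) = 4/15.
P(the second ball drawn is green) = Σ over first color = 7/30 + 4/15 = 1/2.
By Bayes, P(first=yellow | the second ball drawn is green) = 4/15 / 1/2 = 8/15 ≈ 0.5333.

8/15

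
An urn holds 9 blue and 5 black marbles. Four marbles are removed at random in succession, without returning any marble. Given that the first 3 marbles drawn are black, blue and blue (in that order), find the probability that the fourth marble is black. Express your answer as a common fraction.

After removing 2 blue, 1 black, the urn has 4 black out of 11 remaining.
P(fourth is black | given) = 4/11 ≈ 0.3636.

4/11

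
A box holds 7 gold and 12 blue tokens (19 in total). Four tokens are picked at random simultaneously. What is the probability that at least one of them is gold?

1127/1292

Use the complement: P(at least one gold) = 1 − P(no gold).
P(none) = C(12,4)/C(19,4) = 495/3876.
So P = 1 − 495/3876 = 1127/1292 ≈ 0.8723.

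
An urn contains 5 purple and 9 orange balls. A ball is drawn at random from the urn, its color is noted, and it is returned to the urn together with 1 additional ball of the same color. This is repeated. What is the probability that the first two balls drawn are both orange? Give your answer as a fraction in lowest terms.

3/7

After a orange draw the urn holds 10 orange out of 15.
P = (9/14)·(10/15) = 3/7 ≈ 0.4286.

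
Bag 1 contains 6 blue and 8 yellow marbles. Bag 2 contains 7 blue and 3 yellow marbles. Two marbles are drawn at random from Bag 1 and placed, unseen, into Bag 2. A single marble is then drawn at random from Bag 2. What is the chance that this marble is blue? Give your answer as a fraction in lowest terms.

Condition on how many of the transferred marbles are blue (from Bag 1: 6 blue of 14; then Bag 2 has 12 total).
  0 blue: C(6,0)C(8,2)/C(14,2) = 4/13; then P = 7/12
  1 blue: C(6,1)C(8,1)/C(14,2) = 48/91; then P = 8/12
  2 blue: C(6,2)C(8,0)/C(14,2) = 15/91; then P = 9/12
P(blue from Bag 2) = 55/84 ≈ 0.6548.

55/84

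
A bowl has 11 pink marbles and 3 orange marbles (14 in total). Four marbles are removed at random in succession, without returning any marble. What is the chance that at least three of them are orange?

Sum the hypergeometric tail for j = 3,…,3 orange marbles.
Favorable = C(3,3)·C(11,1) = 11; total = C(14,4) = 1001.
P = 11/1001 = 1/91 ≈ 0.0110.

1/91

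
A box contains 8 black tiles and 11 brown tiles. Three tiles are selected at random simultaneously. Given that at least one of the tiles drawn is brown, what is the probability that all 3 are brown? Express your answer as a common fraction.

15/83

P(all 3 brown) = C(11,3)/C(19,3) = 55/323; P(at least one brown) = 1 − C(8,3)/C(19,3) = 913/969.
Since 'all 3 brown' ⊆ 'at least one brown', P(all 3 | at least one) = 55/323 / 913/969 = 15/83 ≈ 0.1807.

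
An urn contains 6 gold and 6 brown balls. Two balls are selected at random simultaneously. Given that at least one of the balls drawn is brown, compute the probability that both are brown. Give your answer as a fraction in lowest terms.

5/17

P(both brown) = C(6,2)/C(12,2) = 5/22; P(at least one brown) = 1 − C(6,2)/C(12,2) = 17/22.
Since 'both brown' ⊆ 'at least one brown', P(both | at least one) = 5/22 / 17/22 = 5/17 ≈ 0.2941.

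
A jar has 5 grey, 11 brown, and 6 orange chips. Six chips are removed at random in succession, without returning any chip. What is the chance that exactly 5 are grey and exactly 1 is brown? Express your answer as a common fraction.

Unordered draws without replacement: count favorable combinations over C(22,6).
Favorable = C(5,5) · C(11,1) · C(6,0) = 11; total = C(22,6) = 74613.
P = 11/74613 = 1/6783 ≈ 0.0001.

1/6783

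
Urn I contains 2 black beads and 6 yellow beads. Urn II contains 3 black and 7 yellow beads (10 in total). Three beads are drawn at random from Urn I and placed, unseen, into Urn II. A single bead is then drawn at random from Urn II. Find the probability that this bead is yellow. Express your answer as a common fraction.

37/52

Condition on how many of the transferred beads are yellow (from Urn I: 6 yellow of 8; then Urn II has 13 total).
  1 yellow: C(6,1)C(2,2)/C(8,3) = 3/28; then P = 8/13
  2 yellow: C(6,2)C(2,1)/C(8,3) = 15/28; then P = 9/13
  3 yellow: C(6,3)C(2,0)/C(8,3) = 5/14; then P = 10/13
P(yellow from Urn II) = 37/52 ≈ 0.7115.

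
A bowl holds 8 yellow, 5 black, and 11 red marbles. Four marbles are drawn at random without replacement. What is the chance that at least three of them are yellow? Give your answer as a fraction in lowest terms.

1/11

Sum the hypergeometric tail for j = 3,…,4 yellow marbles.
Favorable = C(8,3)·C(16,1) + C(8,4)·C(16,0) = 966; total = C(24,4) = 10626.
P = 966/10626 = 1/11 ≈ 0.0909.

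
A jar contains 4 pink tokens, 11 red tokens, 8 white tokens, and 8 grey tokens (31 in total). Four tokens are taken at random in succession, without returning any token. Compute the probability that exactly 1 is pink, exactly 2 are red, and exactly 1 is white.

Unordered draws without replacement: count favorable combinations over C(31,4).
Favorable = C(4,1) · C(11,2) · C(8,1) · C(8,0) = 1760; total = C(31,4) = 31465.
P = 1760/31465 = 352/6293 ≈ 0.0559.

352/6293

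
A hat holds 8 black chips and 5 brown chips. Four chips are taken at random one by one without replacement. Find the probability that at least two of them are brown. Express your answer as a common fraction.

73/143

Sum the hypergeometric tail for j = 2,…,4 brown chips.
Favorable = C(5,2)·C(8,2) + C(5,3)·C(8,1) + C(5,4)·C(8,0) = 365; total = C(13,4) = 715.
P = 365/715 = 73/143 ≈ 0.5105.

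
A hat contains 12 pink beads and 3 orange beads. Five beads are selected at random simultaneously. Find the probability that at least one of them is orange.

67/91

Use the complement: P(at least one orange) = 1 − P(no orange).
P(none) = C(12,5)/C(15,5) = 792/3003.
So P = 1 − 792/3003 = 67/91 ≈ 0.7363.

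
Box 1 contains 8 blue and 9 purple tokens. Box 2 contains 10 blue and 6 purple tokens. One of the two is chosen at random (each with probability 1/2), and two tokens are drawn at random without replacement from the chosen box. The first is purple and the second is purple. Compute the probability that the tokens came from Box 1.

P(E | Box 1) = 9/34; P(E | Box 2) = 1/8.
P(E) = 1/2·9/34 + 1/2·1/8 = 53/272.
By Bayes' rule, P(Box 1 | E) = 9/68 / 53/272 = 36/53 ≈ 0.6792.

36/53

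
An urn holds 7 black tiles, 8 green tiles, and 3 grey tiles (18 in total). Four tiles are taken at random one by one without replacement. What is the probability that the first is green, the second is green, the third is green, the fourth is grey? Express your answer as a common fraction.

7/510

Multiply the conditional probability of each draw in order, without replacement, so each draw removes one from its color and from the total.
P = (8/18) · (7/17) · (6/16) · (3/15) = 7/510 ≈ 0.0137.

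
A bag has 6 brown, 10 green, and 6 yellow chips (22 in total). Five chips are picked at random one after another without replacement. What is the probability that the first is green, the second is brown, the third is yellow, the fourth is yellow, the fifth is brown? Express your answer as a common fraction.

25/8778

Multiply the conditional probability of each draw in order, without replacement, so each draw removes one from its color and from the total.
P = (10/22) · (6/21) · (6/20) · (5/19) · (5/18) = 25/8778 ≈ 0.0028.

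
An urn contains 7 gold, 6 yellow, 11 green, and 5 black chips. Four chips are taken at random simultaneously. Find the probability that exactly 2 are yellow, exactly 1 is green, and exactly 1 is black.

275/7917

Unordered draws without replacement: count favorable combinations over C(29,4).
Favorable = C(7,0) · C(6,2) · C(11,1) · C(5,1) = 825; total = C(29,4) = 23751.
P = 825/23751 = 275/7917 ≈ 0.0347.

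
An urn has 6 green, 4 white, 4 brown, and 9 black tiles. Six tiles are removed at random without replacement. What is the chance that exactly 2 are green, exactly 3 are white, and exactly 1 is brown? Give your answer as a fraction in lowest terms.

80/33649

Unordered draws without replacement: count favorable combinations over C(23,6).
Favorable = C(6,2) · C(4,3) · C(4,1) · C(9,0) = 240; total = C(23,6) = 100947.
P = 240/100947 = 80/33649 ≈ 0.0024.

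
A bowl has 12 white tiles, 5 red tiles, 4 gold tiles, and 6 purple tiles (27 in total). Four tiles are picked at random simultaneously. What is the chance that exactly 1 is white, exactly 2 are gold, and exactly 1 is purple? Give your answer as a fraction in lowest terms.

Unordered draws without replacement: count favorable combinations over C(27,4).
Favorable = C(12,1) · C(5,0) · C(4,2) · C(6,1) = 432; total = C(27,4) = 17550.
P = 432/17550 = 8/325 ≈ 0.0246.

8/325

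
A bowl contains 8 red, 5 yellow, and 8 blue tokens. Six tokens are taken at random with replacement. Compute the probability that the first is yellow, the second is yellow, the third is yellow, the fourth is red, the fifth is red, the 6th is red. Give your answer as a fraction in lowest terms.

Multiply the conditional probability of each draw in order, with replacement (the composition resets each draw).
P = (5/21) · (5/21) · (5/21) · (8/21) · (8/21) · (8/21) = 64000/85766121 ≈ 0.0007.

64000/85766121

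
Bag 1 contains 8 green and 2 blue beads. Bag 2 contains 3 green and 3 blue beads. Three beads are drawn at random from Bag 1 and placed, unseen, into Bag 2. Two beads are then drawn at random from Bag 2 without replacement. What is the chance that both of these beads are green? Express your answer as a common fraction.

181/540

Condition on how many of the transferred beads are green (from Bag 1: 8 green of 10; then Bag 2 has 9 total).
  1 green: C(8,1)C(2,2)/C(10,3) = 1/15; then P = C(4,2)/C(9,2) = 1/6
  2 green: C(8,2)C(2,1)/C(10,3) = 7/15; then P = C(5,2)/C(9,2) = 5/18
  3 green: C(8,3)C(2,0)/C(10,3) = 7/15; then P = C(6,2)/C(9,2) = 5/12
P(both green) = 181/540 ≈ 0.3352.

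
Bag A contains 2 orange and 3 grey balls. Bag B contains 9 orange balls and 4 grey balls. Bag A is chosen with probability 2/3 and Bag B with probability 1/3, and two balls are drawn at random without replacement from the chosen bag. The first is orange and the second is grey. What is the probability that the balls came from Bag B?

P(E | Bag A) = 3/10; P(E | Bag B) = 3/13.
P(E) = 2/3·3/10 + 1/3·3/13 = 18/65.
By Bayes' rule, P(Bag B | E) = 1/13 / 18/65 = 5/18 ≈ 0.2778.

5/18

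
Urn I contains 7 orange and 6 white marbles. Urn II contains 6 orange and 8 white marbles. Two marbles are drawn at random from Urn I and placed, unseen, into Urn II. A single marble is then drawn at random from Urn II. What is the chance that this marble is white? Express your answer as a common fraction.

Condition on how many of the transferred marbles are white (from Urn I: 6 white of 13; then Urn II has 16 total).
  0 white: C(6,0)C(7,2)/C(13,2) = 7/26; then P = 8/16
  1 white: C(6,1)C(7,1)/C(13,2) = 7/13; then P = 9/16
  2 white: C(6,2)C(7,0)/C(13,2) = 5/26; then P = 10/16
P(white from Urn II) = 29/52 ≈ 0.5577.

29/52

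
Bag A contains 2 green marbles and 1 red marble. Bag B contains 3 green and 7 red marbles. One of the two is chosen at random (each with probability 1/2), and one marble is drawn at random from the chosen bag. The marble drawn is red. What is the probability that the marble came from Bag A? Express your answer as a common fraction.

P(red | Bag A) = 1/3; P(red | Bag B) = 7/10.
P(red) = 1/2·1/3 + 1/2·7/10 = 31/60.
By Bayes' rule, P(Bag A | red) = 1/6 / 31/60 = 10/31 ≈ 0.3226.

10/31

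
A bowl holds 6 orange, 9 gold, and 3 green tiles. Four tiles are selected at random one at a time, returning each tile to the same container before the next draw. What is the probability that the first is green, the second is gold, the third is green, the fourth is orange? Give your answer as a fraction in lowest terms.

1/216

Multiply the conditional probability of each draw in order, with replacement (the composition resets each draw).
P = (3/18) · (9/18) · (3/18) · (6/18) = 1/216 ≈ 0.0046.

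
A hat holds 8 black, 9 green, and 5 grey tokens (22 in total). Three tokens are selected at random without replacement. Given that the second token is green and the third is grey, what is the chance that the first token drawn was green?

2/5

P(first=green and the second token is green and the third is grey) = (9/22)·(8/21)·(5/20) = 3/77.
P(E) = Σ over first color = 3/77 + 3/77 + 3/154 = 15/154.
By Bayes, P(first=green | E) = 3/77 / 15/154 = 2/5 ≈ 0.4000.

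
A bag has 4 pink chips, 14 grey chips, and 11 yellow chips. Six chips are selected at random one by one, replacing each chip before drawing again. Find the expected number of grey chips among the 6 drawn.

84/29

By linearity of expectation, E[X] = Σ P(draw i is grey); each independent draw has P(grey) = 14/29.
E[X] = 6 · 14/29 = 84/29 ≈ 2.8966.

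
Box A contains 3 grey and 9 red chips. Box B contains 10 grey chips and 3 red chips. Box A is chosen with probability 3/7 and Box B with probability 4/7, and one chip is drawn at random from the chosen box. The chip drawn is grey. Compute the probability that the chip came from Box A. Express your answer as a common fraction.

39/199

P(grey | Box A) = 1/4; P(grey | Box B) = 10/13.
P(grey) = 3/7·1/4 + 4/7·10/13 = 199/364.
By Bayes' rule, P(Box A | grey) = 3/28 / 199/364 = 39/199 ≈ 0.1960.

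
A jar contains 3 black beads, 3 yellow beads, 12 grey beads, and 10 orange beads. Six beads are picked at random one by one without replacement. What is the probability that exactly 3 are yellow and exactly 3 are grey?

Unordered draws without replacement: count favorable combinations over C(28,6).
Favorable = C(3,0) · C(3,3) · C(12,3) · C(10,0) = 220; total = C(28,6) = 376740.
P = 220/376740 = 11/18837 ≈ 0.0006.

11/18837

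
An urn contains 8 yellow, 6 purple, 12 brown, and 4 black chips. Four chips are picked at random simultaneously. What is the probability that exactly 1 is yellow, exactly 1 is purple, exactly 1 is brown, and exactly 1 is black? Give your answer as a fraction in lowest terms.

256/3045

Unordered draws without replacement: count favorable combinations over C(30,4).
Favorable = C(8,1) · C(6,1) · C(12,1) · C(4,1) = 2304; total = C(30,4) = 27405.
P = 2304/27405 = 256/3045 ≈ 0.0841.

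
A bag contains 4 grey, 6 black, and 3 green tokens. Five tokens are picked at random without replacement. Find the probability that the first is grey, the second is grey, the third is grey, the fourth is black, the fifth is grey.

2/2145

Multiply the conditional probability of each draw in order, without replacement, so each draw removes one from its color and from the total.
P = (4/13) · (3/12) · (2/11) · (6/10) · (1/9) = 2/2145 ≈ 0.0009.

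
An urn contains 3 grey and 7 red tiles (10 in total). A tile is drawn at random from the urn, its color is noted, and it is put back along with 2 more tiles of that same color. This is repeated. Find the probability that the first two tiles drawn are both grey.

After a grey draw the urn holds 5 grey out of 12.
P = (3/10)·(5/12) = 1/8 ≈ 0.1250.

1/8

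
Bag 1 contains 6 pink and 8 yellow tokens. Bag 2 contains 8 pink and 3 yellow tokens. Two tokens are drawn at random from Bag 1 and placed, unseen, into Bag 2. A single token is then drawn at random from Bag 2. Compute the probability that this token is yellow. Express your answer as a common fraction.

29/91

Condition on how many of the transferred tokens are yellow (from Bag 1: 8 yellow of 14; then Bag 2 has 13 total).
  0 yellow: C(8,0)C(6,2)/C(14,2) = 15/91; then P = 3/13
  1 yellow: C(8,1)C(6,1)/C(14,2) = 48/91; then P = 4/13
  2 yellow: C(8,2)C(6,0)/C(14,2) = 4/13; then P = 5/13
P(yellow from Bag 2) = 29/91 ≈ 0.3187.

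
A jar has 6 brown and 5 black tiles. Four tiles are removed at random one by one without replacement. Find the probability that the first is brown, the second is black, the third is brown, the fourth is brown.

5/66

Multiply the conditional probability of each draw in order, without replacement, so each draw removes one from its color and from the total.
P = (6/11) · (5/10) · (5/9) · (4/8) = 5/66 ≈ 0.0758.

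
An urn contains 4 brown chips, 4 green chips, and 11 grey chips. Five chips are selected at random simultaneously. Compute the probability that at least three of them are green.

145/3876

Sum the hypergeometric tail for j = 3,…,4 green chips.
Favorable = C(4,3)·C(15,2) + C(4,4)·C(15,1) = 435; total = C(19,5) = 11628.
P = 435/11628 = 145/3876 ≈ 0.0374.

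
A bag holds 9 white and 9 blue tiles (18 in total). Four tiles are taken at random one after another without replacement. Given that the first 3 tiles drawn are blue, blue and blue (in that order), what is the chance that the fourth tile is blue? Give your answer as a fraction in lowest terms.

After removing 3 blue, the bag has 6 blue out of 15 remaining.
P(fourth is blue | given) = 6/15 = 2/5 ≈ 0.4000.

2/5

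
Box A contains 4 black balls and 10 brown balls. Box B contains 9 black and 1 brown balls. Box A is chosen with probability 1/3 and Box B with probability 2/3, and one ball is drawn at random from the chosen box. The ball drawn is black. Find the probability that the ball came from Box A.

P(black | Box A) = 2/7; P(black | Box B) = 9/10.
P(black) = 1/3·2/7 + 2/3·9/10 = 73/105.
By Bayes' rule, P(Box A | black) = 2/21 / 73/105 = 10/73 ≈ 0.1370.

10/73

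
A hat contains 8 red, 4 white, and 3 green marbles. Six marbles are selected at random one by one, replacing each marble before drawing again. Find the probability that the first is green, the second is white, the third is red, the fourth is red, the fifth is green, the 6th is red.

2048/1265625

Multiply the conditional probability of each draw in order, with replacement (the composition resets each draw).
P = (3/15) · (4/15) · (8/15) · (8/15) · (3/15) · (8/15) = 2048/1265625 ≈ 0.0016.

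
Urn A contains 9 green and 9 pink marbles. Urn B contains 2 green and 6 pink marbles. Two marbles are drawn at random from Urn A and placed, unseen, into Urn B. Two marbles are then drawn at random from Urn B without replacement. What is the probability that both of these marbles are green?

Condition on how many of the transferred marbles are green (from Urn A: 9 green of 18; then Urn B has 10 total).
  0 green: C(9,0)C(9,2)/C(18,2) = 4/17; then P = C(2,2)/C(10,2) = 1/45
  1 green: C(9,1)C(9,1)/C(18,2) = 9/17; then P = C(3,2)/C(10,2) = 1/15
  2 green: C(9,2)C(9,0)/C(18,2) = 4/17; then P = C(4,2)/C(10,2) = 2/15
P(both green) = 11/153 ≈ 0.0719.

11/153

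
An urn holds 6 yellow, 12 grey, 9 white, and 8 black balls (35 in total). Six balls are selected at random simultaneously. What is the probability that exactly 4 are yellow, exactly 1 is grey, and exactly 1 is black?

Unordered draws without replacement: count favorable combinations over C(35,6).
Favorable = C(6,4) · C(12,1) · C(9,0) · C(8,1) = 1440; total = C(35,6) = 1623160.
P = 1440/1623160 = 36/40579 ≈ 0.0009.

36/40579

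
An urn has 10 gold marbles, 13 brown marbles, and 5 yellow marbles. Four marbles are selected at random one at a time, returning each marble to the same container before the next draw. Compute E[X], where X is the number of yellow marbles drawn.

5/7

By linearity of expectation, E[X] = Σ P(draw i is yellow); each independent draw has P(yellow) = 5/28.
E[X] = 4 · 5/28 = 5/7 ≈ 0.7143.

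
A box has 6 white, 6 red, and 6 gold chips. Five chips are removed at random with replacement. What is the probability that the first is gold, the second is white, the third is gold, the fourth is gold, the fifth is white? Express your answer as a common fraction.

Multiply the conditional probability of each draw in order, with replacement (the composition resets each draw).
P = (6/18) · (6/18) · (6/18) · (6/18) · (6/18) = 1/243 ≈ 0.0041.

1/243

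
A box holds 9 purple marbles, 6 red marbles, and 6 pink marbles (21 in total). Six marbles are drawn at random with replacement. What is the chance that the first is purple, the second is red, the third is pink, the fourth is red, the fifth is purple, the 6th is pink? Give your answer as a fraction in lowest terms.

144/117649

Multiply the conditional probability of each draw in order, with replacement (the composition resets each draw).
P = (9/21) · (6/21) · (6/21) · (6/21) · (9/21) · (6/21) = 144/117649 ≈ 0.0012.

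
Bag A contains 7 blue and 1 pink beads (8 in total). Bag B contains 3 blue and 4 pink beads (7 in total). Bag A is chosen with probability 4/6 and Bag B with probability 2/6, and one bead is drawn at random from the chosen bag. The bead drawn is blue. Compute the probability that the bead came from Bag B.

P(blue | Bag A) = 7/8; P(blue | Bag B) = 3/7.
P(blue) = 2/3·7/8 + 1/3·3/7 = 61/84.
By Bayes' rule, P(Bag B | blue) = 1/7 / 61/84 = 12/61 ≈ 0.1967.

12/61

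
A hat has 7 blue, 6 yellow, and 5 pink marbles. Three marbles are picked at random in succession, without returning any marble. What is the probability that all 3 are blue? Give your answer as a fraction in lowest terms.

Unordered draws without replacement: count favorable combinations over C(18,3).
Favorable = C(7,3) · C(6,0) · C(5,0) = 35; total = C(18,3) = 816.
P = 35/816 = 35/816 ≈ 0.0429.

35/816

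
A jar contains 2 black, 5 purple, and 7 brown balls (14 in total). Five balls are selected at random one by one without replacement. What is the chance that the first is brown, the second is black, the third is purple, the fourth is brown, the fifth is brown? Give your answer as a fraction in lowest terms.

5/572

Multiply the conditional probability of each draw in order, without replacement, so each draw removes one from its color and from the total.
P = (7/14) · (2/13) · (5/12) · (6/11) · (5/10) = 5/572 ≈ 0.0087.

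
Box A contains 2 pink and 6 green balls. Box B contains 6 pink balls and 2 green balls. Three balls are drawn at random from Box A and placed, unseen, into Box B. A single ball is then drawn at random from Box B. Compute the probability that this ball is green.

Condition on how many of the transferred balls are green (from Box A: 6 green of 8; then Box B has 11 total).
  1 green: C(6,1)C(2,2)/C(8,3) = 3/28; then P = 3/11
  2 green: C(6,2)C(2,1)/C(8,3) = 15/28; then P = 4/11
  3 green: C(6,3)C(2,0)/C(8,3) = 5/14; then P = 5/11
P(green from Box B) = 17/44 ≈ 0.3864.

17/44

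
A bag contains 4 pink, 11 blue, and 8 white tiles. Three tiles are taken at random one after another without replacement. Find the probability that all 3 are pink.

4/1771

Unordered draws without replacement: count favorable combinations over C(23,3).
Favorable = C(4,3) · C(11,0) · C(8,0) = 4; total = C(23,3) = 1771.
P = 4/1771 = 4/1771 ≈ 0.0023.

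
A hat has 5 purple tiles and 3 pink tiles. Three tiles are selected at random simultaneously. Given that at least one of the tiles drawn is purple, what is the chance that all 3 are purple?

P(all 3 purple) = C(5,3)/C(8,3) = 5/28; P(at least one purple) = 1 − C(3,3)/C(8,3) = 55/56.
Since 'all 3 purple' ⊆ 'at least one purple', P(all 3 | at least one) = 5/28 / 55/56 = 2/11 ≈ 0.1818.

2/11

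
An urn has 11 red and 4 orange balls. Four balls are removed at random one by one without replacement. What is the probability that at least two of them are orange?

Sum the hypergeometric tail for j = 2,…,4 orange balls.
Favorable = C(4,2)·C(11,2) + C(4,3)·C(11,1) + C(4,4)·C(11,0) = 375; total = C(15,4) = 1365.
P = 375/1365 = 25/91 ≈ 0.2747.

25/91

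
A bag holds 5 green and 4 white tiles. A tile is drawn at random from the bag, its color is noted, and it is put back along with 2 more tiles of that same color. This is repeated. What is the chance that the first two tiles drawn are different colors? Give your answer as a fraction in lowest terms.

40/99

Either white then green, or green then white; after the first draw the total is 11.
P = (4/9)·(5/11) + (5/9)·(4/11) = 40/99 ≈ 0.4040.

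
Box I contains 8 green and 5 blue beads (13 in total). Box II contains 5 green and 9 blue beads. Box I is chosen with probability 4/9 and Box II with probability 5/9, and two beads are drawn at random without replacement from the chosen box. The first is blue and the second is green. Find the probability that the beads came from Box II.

P(E | Box I) = 10/39; P(E | Box II) = 45/182.
P(E) = 4/9·10/39 + 5/9·45/182 = 95/378.
By Bayes' rule, P(Box II | E) = 25/182 / 95/378 = 135/247 ≈ 0.5466.

135/247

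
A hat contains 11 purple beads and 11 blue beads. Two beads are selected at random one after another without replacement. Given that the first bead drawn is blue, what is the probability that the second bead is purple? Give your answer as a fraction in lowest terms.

After removing 1 blue, the hat has 11 purple out of 21 remaining.
P(second is purple | given) = 11/21 ≈ 0.5238.

11/21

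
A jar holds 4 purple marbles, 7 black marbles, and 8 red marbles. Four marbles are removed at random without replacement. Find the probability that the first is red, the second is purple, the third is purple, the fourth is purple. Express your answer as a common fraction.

Multiply the conditional probability of each draw in order, without replacement, so each draw removes one from its color and from the total.
P = (8/19) · (4/18) · (3/17) · (2/16) = 2/969 ≈ 0.0021.

2/969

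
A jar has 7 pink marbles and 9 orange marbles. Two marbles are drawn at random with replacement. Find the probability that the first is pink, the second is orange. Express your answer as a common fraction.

63/256

Multiply the conditional probability of each draw in order, with replacement (the composition resets each draw).
P = (7/16) · (9/16) = 63/256 ≈ 0.2461.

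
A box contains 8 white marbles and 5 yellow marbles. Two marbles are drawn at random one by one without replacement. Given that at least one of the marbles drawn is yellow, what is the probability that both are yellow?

P(both yellow) = C(5,2)/C(13,2) = 5/39; P(at least one yellow) = 1 − C(8,2)/C(13,2) = 25/39.
Since 'both yellow' ⊆ 'at least one yellow', P(both | at least one) = 5/39 / 25/39 = 1/5 ≈ 0.2000.

1/5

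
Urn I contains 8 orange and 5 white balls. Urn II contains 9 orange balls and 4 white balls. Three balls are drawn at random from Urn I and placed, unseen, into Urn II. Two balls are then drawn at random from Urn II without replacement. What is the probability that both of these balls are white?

11/120

Condition on how many of the transferred balls are white (from Urn I: 5 white of 13; then Urn II has 16 total).
  0 white: C(5,0)C(8,3)/C(13,3) = 28/143; then P = C(4,2)/C(16,2) = 1/20
  1 white: C(5,1)C(8,2)/C(13,3) = 70/143; then P = C(5,2)/C(16,2) = 1/12
  2 white: C(5,2)C(8,1)/C(13,3) = 40/143; then P = C(6,2)/C(16,2) = 1/8
  3 white: C(5,3)C(8,0)/C(13,3) = 5/143; then P = C(7,2)/C(16,2) = 7/40
P(both white) = 11/120 ≈ 0.0917.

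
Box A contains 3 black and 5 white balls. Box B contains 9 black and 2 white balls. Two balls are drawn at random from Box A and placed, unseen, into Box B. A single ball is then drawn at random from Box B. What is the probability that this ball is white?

Condition on how many of the transferred balls are white (from Box A: 5 white of 8; then Box B has 13 total).
  0 white: C(5,0)C(3,2)/C(8,2) = 3/28; then P = 2/13
  1 white: C(5,1)C(3,1)/C(8,2) = 15/28; then P = 3/13
  2 white: C(5,2)C(3,0)/C(8,2) = 5/14; then P = 4/13
P(white from Box B) = 1/4 ≈ 0.2500.

1/4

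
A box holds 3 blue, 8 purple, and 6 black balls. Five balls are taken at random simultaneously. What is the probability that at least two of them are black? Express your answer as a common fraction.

Sum the hypergeometric tail for j = 2,…,5 black balls.
Favorable = C(6,2)·C(11,3) + C(6,3)·C(11,2) + C(6,4)·C(11,1) + C(6,5)·C(11,0) = 3746; total = C(17,5) = 6188.
P = 3746/6188 = 1873/3094 ≈ 0.6054.

1873/3094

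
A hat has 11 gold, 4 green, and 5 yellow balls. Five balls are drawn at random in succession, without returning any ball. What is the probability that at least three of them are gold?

Sum the hypergeometric tail for j = 3,…,5 gold balls.
Favorable = C(11,3)·C(9,2) + C(11,4)·C(9,1) + C(11,5)·C(9,0) = 9372; total = C(20,5) = 15504.
P = 9372/15504 = 781/1292 ≈ 0.6045.

781/1292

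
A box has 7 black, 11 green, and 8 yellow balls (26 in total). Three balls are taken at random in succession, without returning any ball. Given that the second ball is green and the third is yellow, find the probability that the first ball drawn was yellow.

P(first=yellow and the second ball is green and the third is yellow) = (8/26)·(11/25)·(7/24) = 77/1950.
P(E) = Σ over first color = 77/1950 + 11/195 + 77/1950 = 44/325.
By Bayes, P(first=yellow | E) = 77/1950 / 44/325 = 7/24 ≈ 0.2917.

7/24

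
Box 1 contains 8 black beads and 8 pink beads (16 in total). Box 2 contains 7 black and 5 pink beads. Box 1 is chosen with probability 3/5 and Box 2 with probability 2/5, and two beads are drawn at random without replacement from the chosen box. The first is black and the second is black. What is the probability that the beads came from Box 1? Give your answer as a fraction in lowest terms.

P(E | Box 1) = 7/30; P(E | Box 2) = 7/22.
P(E) = 3/5·7/30 + 2/5·7/22 = 147/550.
By Bayes' rule, P(Box 1 | E) = 7/50 / 147/550 = 11/21 ≈ 0.5238.

11/21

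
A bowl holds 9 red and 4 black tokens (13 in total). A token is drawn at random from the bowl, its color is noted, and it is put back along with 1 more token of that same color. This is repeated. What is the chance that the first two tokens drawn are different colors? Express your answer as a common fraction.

36/91

Either black then red, or red then black; after the first draw the total is 14.
P = (4/13)·(9/14) + (9/13)·(4/14) = 36/91 ≈ 0.3956.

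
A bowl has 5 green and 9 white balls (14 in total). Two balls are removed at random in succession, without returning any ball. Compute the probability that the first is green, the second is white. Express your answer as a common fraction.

Multiply the conditional probability of each draw in order, without replacement, so each draw removes one from its color and from the total.
P = (5/14) · (9/13) = 45/182 ≈ 0.2473.

45/182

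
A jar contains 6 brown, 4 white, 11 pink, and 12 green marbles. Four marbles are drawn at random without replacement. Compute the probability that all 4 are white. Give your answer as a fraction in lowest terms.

Unordered draws without replacement: count favorable combinations over C(33,4).
Favorable = C(6,0) · C(4,4) · C(11,0) · C(12,0) = 1; total = C(33,4) = 40920.
P = 1/40920 = 1/40920 ≈ 0.0000.

1/40920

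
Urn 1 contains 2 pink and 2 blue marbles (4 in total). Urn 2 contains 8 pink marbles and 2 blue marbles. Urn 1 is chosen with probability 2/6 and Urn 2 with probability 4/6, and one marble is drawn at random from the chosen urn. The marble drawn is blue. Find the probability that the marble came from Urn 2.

4/9

P(blue | Urn 1) = 1/2; P(blue | Urn 2) = 1/5.
P(blue) = 1/3·1/2 + 2/3·1/5 = 3/10.
By Bayes' rule, P(Urn 2 | blue) = 2/15 / 3/10 = 4/9 ≈ 0.4444.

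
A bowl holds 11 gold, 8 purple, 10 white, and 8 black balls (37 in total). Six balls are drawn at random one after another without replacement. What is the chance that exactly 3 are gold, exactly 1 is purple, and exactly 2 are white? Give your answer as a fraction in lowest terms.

225/8806

Unordered draws without replacement: count favorable combinations over C(37,6).
Favorable = C(11,3) · C(8,1) · C(10,2) · C(8,0) = 59400; total = C(37,6) = 2324784.
P = 59400/2324784 = 225/8806 ≈ 0.0256.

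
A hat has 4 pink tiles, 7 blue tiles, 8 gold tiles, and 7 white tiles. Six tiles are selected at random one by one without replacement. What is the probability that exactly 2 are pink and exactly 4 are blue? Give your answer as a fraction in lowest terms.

3/3289

Unordered draws without replacement: count favorable combinations over C(26,6).
Favorable = C(4,2) · C(7,4) · C(8,0) · C(7,0) = 210; total = C(26,6) = 230230.
P = 210/230230 = 3/3289 ≈ 0.0009.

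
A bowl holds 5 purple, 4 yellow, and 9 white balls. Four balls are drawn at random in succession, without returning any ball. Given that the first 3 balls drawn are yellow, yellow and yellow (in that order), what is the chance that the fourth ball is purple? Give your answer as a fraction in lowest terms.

1/3

After removing 3 yellow, the bowl has 5 purple out of 15 remaining.
P(fourth is purple | given) = 5/15 = 1/3 ≈ 0.3333.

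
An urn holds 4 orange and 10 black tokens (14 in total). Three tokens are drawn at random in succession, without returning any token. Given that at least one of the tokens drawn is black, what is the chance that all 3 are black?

P(all 3 black) = C(10,3)/C(14,3) = 30/91; P(at least one black) = 1 − C(4,3)/C(14,3) = 90/91.
Since 'all 3 black' ⊆ 'at least one black', P(all 3 | at least one) = 30/91 / 90/91 = 1/3 ≈ 0.3333.

1/3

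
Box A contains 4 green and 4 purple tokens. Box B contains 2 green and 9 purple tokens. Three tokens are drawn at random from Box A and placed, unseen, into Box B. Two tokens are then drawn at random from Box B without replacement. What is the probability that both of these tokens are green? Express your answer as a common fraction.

Condition on how many of the transferred tokens are green (from Box A: 4 green of 8; then Box B has 14 total).
  0 green: C(4,0)C(4,3)/C(8,3) = 1/14; then P = C(2,2)/C(14,2) = 1/91
  1 green: C(4,1)C(4,2)/C(8,3) = 3/7; then P = C(3,2)/C(14,2) = 3/91
  2 green: C(4,2)C(4,1)/C(8,3) = 3/7; then P = C(4,2)/C(14,2) = 6/91
  3 green: C(4,3)C(4,0)/C(8,3) = 1/14; then P = C(5,2)/C(14,2) = 10/91
P(both green) = 5/98 ≈ 0.0510.

5/98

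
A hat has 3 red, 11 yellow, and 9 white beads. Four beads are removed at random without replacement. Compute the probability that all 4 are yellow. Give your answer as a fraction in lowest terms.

6/161

Unordered draws without replacement: count favorable combinations over C(23,4).
Favorable = C(3,0) · C(11,4) · C(9,0) = 330; total = C(23,4) = 8855.
P = 330/8855 = 6/161 ≈ 0.0373.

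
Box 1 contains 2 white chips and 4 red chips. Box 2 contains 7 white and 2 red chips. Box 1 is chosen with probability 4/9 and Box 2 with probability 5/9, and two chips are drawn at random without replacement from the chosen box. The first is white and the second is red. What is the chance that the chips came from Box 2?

P(E | Box 1) = 4/15; P(E | Box 2) = 7/36.
P(E) = 4/9·4/15 + 5/9·7/36 = 367/1620.
By Bayes' rule, P(Box 2 | E) = 35/324 / 367/1620 = 175/367 ≈ 0.4768.

175/367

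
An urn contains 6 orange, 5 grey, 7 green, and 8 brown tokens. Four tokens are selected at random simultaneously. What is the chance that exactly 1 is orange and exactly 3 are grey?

Unordered draws without replacement: count favorable combinations over C(26,4).
Favorable = C(6,1) · C(5,3) · C(7,0) · C(8,0) = 60; total = C(26,4) = 14950.
P = 60/14950 = 6/1495 ≈ 0.0040.

6/1495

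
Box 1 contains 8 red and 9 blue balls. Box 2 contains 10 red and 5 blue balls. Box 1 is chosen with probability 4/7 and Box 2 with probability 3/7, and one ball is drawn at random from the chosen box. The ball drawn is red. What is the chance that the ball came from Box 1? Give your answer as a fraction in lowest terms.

16/33

P(red | Box 1) = 8/17; P(red | Box 2) = 2/3.
P(red) = 4/7·8/17 + 3/7·2/3 = 66/119.
By Bayes' rule, P(Box 1 | red) = 32/119 / 66/119 = 16/33 ≈ 0.4848.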